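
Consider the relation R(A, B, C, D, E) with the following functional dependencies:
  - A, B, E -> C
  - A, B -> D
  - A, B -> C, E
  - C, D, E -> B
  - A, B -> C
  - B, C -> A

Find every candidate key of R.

{A, B}⁺ = {A, B, C, D, E}, which is every attribute, so {A, B} is a candidate key.
{B, C}⁺ = {A, B, C, D, E}, which is every attribute, so {B, C} is a candidate key.
{C, D, E}⁺ = {A, B, C, D, E}, which is every attribute, so {C, D, E} is a candidate key.
Any other superkey properly contains one of these, so there are no further candidate keys.

{A, B}, {B, C}, {C, D, E}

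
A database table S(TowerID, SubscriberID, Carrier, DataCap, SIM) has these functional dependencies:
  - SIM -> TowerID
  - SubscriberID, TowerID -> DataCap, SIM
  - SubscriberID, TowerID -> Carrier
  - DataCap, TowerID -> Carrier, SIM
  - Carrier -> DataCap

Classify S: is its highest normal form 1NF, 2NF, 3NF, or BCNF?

2NF

Candidate keys: {SIM, SubscriberID}, {SubscriberID, TowerID}. Prime attributes: {SIM, SubscriberID, TowerID}.
SIM -> TowerID: {SIM}⁺ = {SIM, TowerID}, which is not all of the attributes, so the left side is not a superkey — BCNF is violated.
DataCap, TowerID -> Carrier, SIM determines the non-prime attribute {Carrier} from a non-superkey — 3NF is violated.
Checking every proper subset of each key, none determines a non-prime attribute — 2NF is satisfied.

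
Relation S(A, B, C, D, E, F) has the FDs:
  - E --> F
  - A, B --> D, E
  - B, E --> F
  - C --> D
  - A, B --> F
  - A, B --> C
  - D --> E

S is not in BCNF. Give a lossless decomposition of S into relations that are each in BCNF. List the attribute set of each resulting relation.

{A, B, C}; {C, D}; {D, E}; {E, F}

Candidate key of the original relation: {A, B}.
In {A, B, C, D, E, F}, {E} is not a superkey ({E}⁺ restricted to this set is {E, F}), so split on E --> F into {E, F} and {A, B, C, D, E}.
{E, F} has no BCNF violation.
In {A, B, C, D, E}, {C} is not a superkey ({C}⁺ restricted to this set is {C, D, E}), so split on C --> D, E into {C, D, E} and {A, B, C}.
In {C, D, E}, {D} is not a superkey ({D}⁺ restricted to this set is {D, E}), so split on D --> E into {D, E} and {C, D}.
{D, E} has no BCNF violation.
{C, D} has no BCNF violation.
{A, B, C} has no BCNF violation.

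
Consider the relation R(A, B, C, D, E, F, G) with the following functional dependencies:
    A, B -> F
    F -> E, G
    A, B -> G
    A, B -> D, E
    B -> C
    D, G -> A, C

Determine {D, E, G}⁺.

{A, C, D, E, G}

Start with {D, E, G}.
D, G -> A, C applies; add {A, C} → now {A, C, D, E, G}.
No further FD applies.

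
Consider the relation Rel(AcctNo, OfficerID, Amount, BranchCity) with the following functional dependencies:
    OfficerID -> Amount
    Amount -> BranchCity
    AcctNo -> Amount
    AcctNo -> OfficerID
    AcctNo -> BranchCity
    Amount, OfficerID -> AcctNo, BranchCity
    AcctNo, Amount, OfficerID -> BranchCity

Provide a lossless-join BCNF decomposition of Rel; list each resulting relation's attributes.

{AcctNo, Amount, OfficerID}; {Amount, BranchCity}

Candidate keys of the original relation: {AcctNo}, {OfficerID}.
In {AcctNo, Amount, BranchCity, OfficerID}, {Amount} is not a superkey ({Amount}⁺ restricted to this set is {Amount, BranchCity}), so split on Amount -> BranchCity into {Amount, BranchCity} and {AcctNo, Amount, OfficerID}.
{Amount, BranchCity}: every determinant is a superkey — BCNF.
{AcctNo, Amount, OfficerID}: every determinant is a superkey — BCNF.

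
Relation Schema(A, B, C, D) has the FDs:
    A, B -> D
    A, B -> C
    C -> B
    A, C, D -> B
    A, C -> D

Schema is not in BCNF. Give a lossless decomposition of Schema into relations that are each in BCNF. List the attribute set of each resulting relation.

{A, C, D}; {B, C}

Candidate keys of the original relation: {A, B}, {A, C}.
In {A, B, C, D}, {C} is not a superkey ({C}⁺ restricted to this set is {B, C}), so split on C -> B into {B, C} and {A, C, D}.
{B, C} has no BCNF violation.
{A, C, D} has no BCNF violation.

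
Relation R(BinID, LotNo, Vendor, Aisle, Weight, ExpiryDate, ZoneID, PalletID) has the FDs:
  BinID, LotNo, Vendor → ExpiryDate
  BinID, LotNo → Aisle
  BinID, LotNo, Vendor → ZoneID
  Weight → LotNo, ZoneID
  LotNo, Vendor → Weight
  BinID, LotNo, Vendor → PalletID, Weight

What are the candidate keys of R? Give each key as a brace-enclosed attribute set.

{BinID, LotNo, Vendor}, {BinID, Vendor, Weight}

{BinID, Vendor} never appear on the right of any FD, so every key must include all of them.
Closure of {BinID, LotNo, Vendor} is {Aisle, BinID, ExpiryDate, LotNo, PalletID, Vendor, Weight, ZoneID}, the whole schema; {BinID, LotNo, Vendor} is a candidate key.
Closure of {BinID, Vendor, Weight} is {Aisle, BinID, ExpiryDate, LotNo, PalletID, Vendor, Weight, ZoneID}, the whole schema; {BinID, Vendor, Weight} is a candidate key.
These are minimal and exhaustive — every other superkey contains one of them.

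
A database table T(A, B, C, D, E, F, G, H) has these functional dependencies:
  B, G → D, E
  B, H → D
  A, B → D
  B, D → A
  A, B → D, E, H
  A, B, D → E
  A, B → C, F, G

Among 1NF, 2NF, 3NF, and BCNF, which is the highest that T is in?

BCNF

Candidate keys: {A, B}, {B, D}, {B, G}, {B, H}. Prime attributes: {A, B, D, G, H}.
The left-hand side of every FD is a superkey, so BCNF is satisfied.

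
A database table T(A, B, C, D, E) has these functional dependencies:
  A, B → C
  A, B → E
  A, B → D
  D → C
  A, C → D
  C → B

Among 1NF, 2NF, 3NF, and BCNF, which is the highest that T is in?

Candidate keys: {A, B}, {A, C}, {A, D}. Prime attributes: {A, B, C, D}.
D → C: {D}⁺ = {B, C, D}, which is not all of the attributes, so the left side is not a superkey — BCNF is violated.
But every attribute on its right side ({C}) is prime, and the same holds for every other non-superkey FD, so 3NF still holds.

3NF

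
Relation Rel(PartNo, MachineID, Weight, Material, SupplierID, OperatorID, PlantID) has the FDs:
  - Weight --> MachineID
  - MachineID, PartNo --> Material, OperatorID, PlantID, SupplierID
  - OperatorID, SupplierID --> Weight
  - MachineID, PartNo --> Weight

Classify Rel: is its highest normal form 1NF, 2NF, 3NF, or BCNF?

Candidate keys: {MachineID, PartNo}, {OperatorID, PartNo, SupplierID}, {PartNo, Weight}. Prime attributes: {MachineID, OperatorID, PartNo, SupplierID, Weight}.
Weight --> MachineID breaks BCNF: {Weight}⁺ = {MachineID, Weight}, so {Weight} is not a superkey.
Since {MachineID} ⊆ prime attributes and every other non-superkey FD also has a prime right side, the schema is in 3NF.

3NF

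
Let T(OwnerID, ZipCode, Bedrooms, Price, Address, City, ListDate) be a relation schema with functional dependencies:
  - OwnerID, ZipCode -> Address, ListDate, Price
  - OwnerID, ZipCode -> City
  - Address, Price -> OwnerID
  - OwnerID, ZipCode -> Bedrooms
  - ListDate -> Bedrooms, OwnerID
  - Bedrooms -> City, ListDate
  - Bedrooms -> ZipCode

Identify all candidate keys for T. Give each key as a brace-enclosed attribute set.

{Bedrooms}⁺ = {Address, Bedrooms, City, ListDate, OwnerID, Price, ZipCode} — all of the relation — so {Bedrooms} is a candidate key.
{ListDate}⁺ = {Address, Bedrooms, City, ListDate, OwnerID, Price, ZipCode} — all of the relation — so {ListDate} is a candidate key.
{OwnerID, ZipCode}⁺ = {Address, Bedrooms, City, ListDate, OwnerID, Price, ZipCode} — all of the relation — so {OwnerID, ZipCode} is a candidate key.
{Address, Price, ZipCode}⁺ = {Address, Bedrooms, City, ListDate, OwnerID, Price, ZipCode} — all of the relation — so {Address, Price, ZipCode} is a candidate key.
Any other superkey properly contains one of these, so there are no further candidate keys.

{Address, Price, ZipCode}, {Bedrooms}, {ListDate}, {OwnerID, ZipCode}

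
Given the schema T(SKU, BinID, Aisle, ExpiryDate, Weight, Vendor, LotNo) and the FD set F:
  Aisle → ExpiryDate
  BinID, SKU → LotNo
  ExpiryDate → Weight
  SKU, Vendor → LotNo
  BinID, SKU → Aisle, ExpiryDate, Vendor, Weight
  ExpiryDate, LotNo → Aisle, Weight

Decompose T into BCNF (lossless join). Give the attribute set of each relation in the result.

Candidate key of the original relation: {BinID, SKU}.
In {Aisle, BinID, ExpiryDate, LotNo, SKU, Vendor, Weight}, {Aisle} is not a superkey ({Aisle}⁺ restricted to this set is {Aisle, ExpiryDate, Weight}), so split on Aisle → ExpiryDate, Weight into {Aisle, ExpiryDate, Weight} and {Aisle, BinID, LotNo, SKU, Vendor}.
In {Aisle, ExpiryDate, Weight}, {ExpiryDate} is not a superkey ({ExpiryDate}⁺ restricted to this set is {ExpiryDate, Weight}), so split on ExpiryDate → Weight into {ExpiryDate, Weight} and {Aisle, ExpiryDate}.
{ExpiryDate, Weight} is in BCNF.
{Aisle, ExpiryDate} is in BCNF.
In {Aisle, BinID, LotNo, SKU, Vendor}, {SKU, Vendor} is not a superkey ({SKU, Vendor}⁺ restricted to this set is {LotNo, SKU, Vendor}), so split on SKU, Vendor → LotNo into {LotNo, SKU, Vendor} and {Aisle, BinID, SKU, Vendor}.
{LotNo, SKU, Vendor} is in BCNF.
{Aisle, BinID, SKU, Vendor} is in BCNF.

{Aisle, BinID, SKU, Vendor}; {Aisle, ExpiryDate}; {ExpiryDate, Weight}; {LotNo, SKU, Vendor}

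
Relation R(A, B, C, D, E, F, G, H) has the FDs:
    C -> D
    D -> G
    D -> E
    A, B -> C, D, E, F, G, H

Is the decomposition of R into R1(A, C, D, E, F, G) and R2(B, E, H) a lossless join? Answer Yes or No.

No

The shared attributes are {E} and {E}⁺ = {E}.
The closure covers neither R1 nor R2 entirely; the join is not lossless.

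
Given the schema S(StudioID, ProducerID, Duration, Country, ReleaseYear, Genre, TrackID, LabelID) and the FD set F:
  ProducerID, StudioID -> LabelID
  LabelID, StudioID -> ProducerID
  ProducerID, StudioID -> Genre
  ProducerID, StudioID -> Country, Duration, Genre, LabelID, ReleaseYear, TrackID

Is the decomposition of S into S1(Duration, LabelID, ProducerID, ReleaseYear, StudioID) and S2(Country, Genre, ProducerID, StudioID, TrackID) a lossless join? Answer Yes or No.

Yes

S1 ∩ S2 = {ProducerID, StudioID}; its closure under F is {Country, Duration, Genre, LabelID, ProducerID, ReleaseYear, StudioID, TrackID}.
S1 is contained in that closure, so S1 ∩ S2 -> S1 holds and the join is lossless.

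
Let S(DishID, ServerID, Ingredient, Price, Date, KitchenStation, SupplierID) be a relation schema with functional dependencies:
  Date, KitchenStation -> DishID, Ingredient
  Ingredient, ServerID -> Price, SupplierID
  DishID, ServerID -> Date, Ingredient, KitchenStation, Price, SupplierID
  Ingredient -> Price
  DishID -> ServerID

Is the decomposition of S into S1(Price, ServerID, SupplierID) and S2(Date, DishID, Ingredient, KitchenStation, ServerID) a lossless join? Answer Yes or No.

Common attributes: {ServerID}; their closure is {ServerID}.
The closure covers neither S1 nor S2 entirely; the join is not lossless.

No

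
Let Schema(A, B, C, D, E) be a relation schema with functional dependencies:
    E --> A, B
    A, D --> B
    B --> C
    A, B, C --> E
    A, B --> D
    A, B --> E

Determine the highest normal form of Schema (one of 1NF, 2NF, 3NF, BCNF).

Candidate keys: {A, B}, {A, D}, {E}. Prime attributes: {A, B, D, E}.
For B --> C we have {B}⁺ = {B, C}; {B} is not a superkey, so BCNF fails.
B --> C has non-prime {C} on the right and a non-superkey on the left, so 3NF fails.
{B} is a proper subset of the key {A, B}, and {B}⁺ contains the non-prime attribute {C} — a partial dependency, so 2NF is violated.

1NF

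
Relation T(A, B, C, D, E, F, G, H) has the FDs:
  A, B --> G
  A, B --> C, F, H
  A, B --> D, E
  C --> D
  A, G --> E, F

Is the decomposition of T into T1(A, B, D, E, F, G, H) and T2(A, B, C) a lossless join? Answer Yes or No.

The shared attributes are {A, B} and {A, B}⁺ = {A, B, C, D, E, F, G, H}.
Since T1 ⊆ {A, B, C, D, E, F, G, H}, the intersection is a superkey of T1; the decomposition is lossless.

Yes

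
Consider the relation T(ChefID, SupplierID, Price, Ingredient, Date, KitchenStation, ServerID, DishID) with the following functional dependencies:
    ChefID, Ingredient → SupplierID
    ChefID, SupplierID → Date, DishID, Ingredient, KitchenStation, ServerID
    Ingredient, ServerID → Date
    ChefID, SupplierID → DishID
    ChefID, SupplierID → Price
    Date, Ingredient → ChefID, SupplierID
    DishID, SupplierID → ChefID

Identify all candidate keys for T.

{ChefID, Ingredient}⁺ = {ChefID, Date, DishID, Ingredient, KitchenStation, Price, ServerID, SupplierID}, which is every attribute, so {ChefID, Ingredient} is a candidate key.
{ChefID, SupplierID}⁺ = {ChefID, Date, DishID, Ingredient, KitchenStation, Price, ServerID, SupplierID}, which is every attribute, so {ChefID, SupplierID} is a candidate key.
{Date, Ingredient}⁺ = {ChefID, Date, DishID, Ingredient, KitchenStation, Price, ServerID, SupplierID}, which is every attribute, so {Date, Ingredient} is a candidate key.
{DishID, SupplierID}⁺ = {ChefID, Date, DishID, Ingredient, KitchenStation, Price, ServerID, SupplierID}, which is every attribute, so {DishID, SupplierID} is a candidate key.
{Ingredient, ServerID}⁺ = {ChefID, Date, DishID, Ingredient, KitchenStation, Price, ServerID, SupplierID}, which is every attribute, so {Ingredient, ServerID} is a candidate key.
Any other superkey properly contains one of these, so there are no further candidate keys.

{ChefID, Ingredient}, {ChefID, SupplierID}, {Date, Ingredient}, {DishID, SupplierID}, {Ingredient, ServerID}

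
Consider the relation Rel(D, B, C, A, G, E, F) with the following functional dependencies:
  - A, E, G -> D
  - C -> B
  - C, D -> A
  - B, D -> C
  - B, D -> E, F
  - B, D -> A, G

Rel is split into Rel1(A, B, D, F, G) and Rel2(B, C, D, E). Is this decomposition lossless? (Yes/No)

The shared attributes are {B, D} and {B, D}⁺ = {A, B, C, D, E, F, G}.
Rel1 is contained in that closure, so Rel1 ∩ Rel2 -> Rel1 holds and the join is lossless.

Yes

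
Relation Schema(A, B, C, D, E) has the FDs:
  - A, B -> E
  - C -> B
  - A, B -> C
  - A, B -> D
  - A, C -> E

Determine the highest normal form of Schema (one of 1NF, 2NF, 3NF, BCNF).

3NF

Candidate keys: {A, B}, {A, C}. Prime attributes: {A, B, C}.
For C -> B we have {C}⁺ = {B, C}; {C} is not a superkey, so BCNF fails.
Its right-hand attributes {B} are all prime, as are those of every other non-superkey FD — the relation is in 3NF.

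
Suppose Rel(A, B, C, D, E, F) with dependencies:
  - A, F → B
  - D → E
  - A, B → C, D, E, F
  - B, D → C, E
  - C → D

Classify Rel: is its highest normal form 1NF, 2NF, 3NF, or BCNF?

Candidate keys: {A, B}, {A, F}. Prime attributes: {A, B, F}.
D → E breaks BCNF: {D}⁺ = {D, E}, so {D} is not a superkey.
D → E determines the non-prime attribute {E} from a non-superkey — 3NF is violated.
No non-prime attribute depends on a proper subset of any candidate key, so 2NF holds.

2NF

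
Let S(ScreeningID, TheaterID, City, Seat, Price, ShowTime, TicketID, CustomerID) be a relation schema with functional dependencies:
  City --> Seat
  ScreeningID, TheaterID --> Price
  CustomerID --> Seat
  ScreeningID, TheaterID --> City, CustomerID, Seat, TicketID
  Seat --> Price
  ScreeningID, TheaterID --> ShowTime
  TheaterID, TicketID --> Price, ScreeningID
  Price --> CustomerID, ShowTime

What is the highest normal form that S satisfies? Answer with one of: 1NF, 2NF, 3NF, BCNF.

Candidate keys: {ScreeningID, TheaterID}, {TheaterID, TicketID}. Prime attributes: {ScreeningID, TheaterID, TicketID}.
For City --> Seat we have {City}⁺ = {City, CustomerID, Price, Seat, ShowTime}; {City} is not a superkey, so BCNF fails.
City --> Seat has non-prime {Seat} on the right and a non-superkey on the left, so 3NF fails.
No proper subset of a key has a non-prime attribute in its closure, so there is no partial dependency; 2NF holds.

2NF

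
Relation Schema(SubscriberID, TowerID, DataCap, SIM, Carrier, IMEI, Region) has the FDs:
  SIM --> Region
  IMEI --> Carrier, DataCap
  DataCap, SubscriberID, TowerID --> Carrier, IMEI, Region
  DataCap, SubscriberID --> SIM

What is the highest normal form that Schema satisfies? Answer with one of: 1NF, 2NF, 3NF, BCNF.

1NF

Candidate keys: {DataCap, SubscriberID, TowerID}, {IMEI, SubscriberID, TowerID}. Prime attributes: {DataCap, IMEI, SubscriberID, TowerID}.
SIM --> Region breaks BCNF: {SIM}⁺ = {Region, SIM}, so {SIM} is not a superkey.
SIM --> Region determines the non-prime attribute {Region} from a non-superkey — 3NF is violated.
{DataCap, SubscriberID} is a proper subset of the key {DataCap, SubscriberID, TowerID}, and {DataCap, SubscriberID}⁺ contains the non-prime attributes {Region, SIM} — a partial dependency, so 2NF is violated.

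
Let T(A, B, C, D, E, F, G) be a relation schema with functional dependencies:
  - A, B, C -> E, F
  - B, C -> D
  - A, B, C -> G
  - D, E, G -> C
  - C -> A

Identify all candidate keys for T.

{B, C}, {B, D, E, G}

{B} never appears on the right of any FD, so every key must include it.
{B, C}⁺ = {A, B, C, D, E, F, G}, which is every attribute, so {B, C} is a candidate key.
{B, D, E, G}⁺ = {A, B, C, D, E, F, G}, which is every attribute, so {B, D, E, G} is a candidate key.
No proper subset of any of these is a key, and no other minimal superkey exists.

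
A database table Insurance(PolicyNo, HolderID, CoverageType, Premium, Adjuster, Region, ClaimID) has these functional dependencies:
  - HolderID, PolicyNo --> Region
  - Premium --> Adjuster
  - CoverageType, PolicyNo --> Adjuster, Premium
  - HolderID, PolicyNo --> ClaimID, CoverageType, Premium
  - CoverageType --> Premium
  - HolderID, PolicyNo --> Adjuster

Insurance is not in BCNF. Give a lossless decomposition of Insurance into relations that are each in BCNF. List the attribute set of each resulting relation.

Candidate key of the original relation: {HolderID, PolicyNo}.
In {Adjuster, ClaimID, CoverageType, HolderID, PolicyNo, Premium, Region}, {Premium} is not a superkey ({Premium}⁺ restricted to this set is {Adjuster, Premium}), so split on Premium --> Adjuster into {Adjuster, Premium} and {ClaimID, CoverageType, HolderID, PolicyNo, Premium, Region}.
{Adjuster, Premium} is in BCNF.
In {ClaimID, CoverageType, HolderID, PolicyNo, Premium, Region}, {CoverageType, PolicyNo} is not a superkey ({CoverageType, PolicyNo}⁺ restricted to this set is {CoverageType, PolicyNo, Premium}), so split on CoverageType, PolicyNo --> Premium into {CoverageType, PolicyNo, Premium} and {ClaimID, CoverageType, HolderID, PolicyNo, Region}.
In {CoverageType, PolicyNo, Premium}, {CoverageType} is not a superkey ({CoverageType}⁺ restricted to this set is {CoverageType, Premium}), so split on CoverageType --> Premium into {CoverageType, Premium} and {CoverageType, PolicyNo}.
{CoverageType, Premium} is in BCNF.
{CoverageType, PolicyNo} is in BCNF.
{ClaimID, CoverageType, HolderID, PolicyNo, Region} is in BCNF.

{Adjuster, Premium}; {ClaimID, CoverageType, HolderID, PolicyNo, Region}; {CoverageType, Premium}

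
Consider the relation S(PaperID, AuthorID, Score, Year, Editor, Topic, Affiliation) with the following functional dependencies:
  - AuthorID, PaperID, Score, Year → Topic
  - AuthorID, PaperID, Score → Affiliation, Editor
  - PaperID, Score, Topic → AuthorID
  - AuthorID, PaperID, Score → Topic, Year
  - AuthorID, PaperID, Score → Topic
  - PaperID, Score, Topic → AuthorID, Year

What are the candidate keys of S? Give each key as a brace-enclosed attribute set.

Attributes never on any right-hand side: {PaperID, Score} — every candidate key must contain all of them.
Closure of {AuthorID, PaperID, Score} is {Affiliation, AuthorID, Editor, PaperID, Score, Topic, Year}, the whole schema; {AuthorID, PaperID, Score} is a candidate key.
Closure of {PaperID, Score, Topic} is {Affiliation, AuthorID, Editor, PaperID, Score, Topic, Year}, the whole schema; {PaperID, Score, Topic} is a candidate key.
Any other superkey properly contains one of these, so there are no further candidate keys.

{AuthorID, PaperID, Score}, {PaperID, Score, Topic}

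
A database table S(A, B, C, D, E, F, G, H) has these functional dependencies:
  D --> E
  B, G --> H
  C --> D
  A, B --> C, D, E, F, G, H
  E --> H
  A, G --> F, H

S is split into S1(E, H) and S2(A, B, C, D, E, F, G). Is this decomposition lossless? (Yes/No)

The shared attributes are {E} and {E}⁺ = {E, H}.
This includes all of S1, so the common attributes are a superkey of S1 — the join is lossless.

Yes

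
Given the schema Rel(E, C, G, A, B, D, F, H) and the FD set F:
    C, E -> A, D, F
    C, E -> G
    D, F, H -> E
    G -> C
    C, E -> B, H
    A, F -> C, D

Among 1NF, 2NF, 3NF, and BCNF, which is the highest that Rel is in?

Candidate keys: {A, E, F}, {A, F, H}, {C, D, F, H}, {C, E}, {D, F, G, H}, {E, G}. Prime attributes: {A, C, D, E, F, G, H}.
For D, F, H -> E we have {D, F, H}⁺ = {D, E, F, H}; {D, F, H} is not a superkey, so BCNF fails.
But every attribute on its right side ({E}) is prime, and the same holds for every other non-superkey FD, so 3NF still holds.

3NF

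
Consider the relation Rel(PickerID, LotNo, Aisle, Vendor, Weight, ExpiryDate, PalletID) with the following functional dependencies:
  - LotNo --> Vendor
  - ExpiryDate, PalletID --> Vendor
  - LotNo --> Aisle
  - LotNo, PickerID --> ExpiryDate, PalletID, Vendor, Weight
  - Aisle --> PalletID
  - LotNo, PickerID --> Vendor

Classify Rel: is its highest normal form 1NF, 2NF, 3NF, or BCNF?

1NF

Candidate key: {LotNo, PickerID}. Prime attributes: {LotNo, PickerID}.
For LotNo --> Vendor we have {LotNo}⁺ = {Aisle, LotNo, PalletID, Vendor}; {LotNo} is not a superkey, so BCNF fails.
Because {Vendor} is non-prime and the left side of LotNo --> Vendor is not a superkey, the relation is not in 3NF.
{LotNo} is a proper subset of the key {LotNo, PickerID}, and {LotNo}⁺ contains the non-prime attributes {Aisle, PalletID, Vendor} — a partial dependency, so 2NF is violated.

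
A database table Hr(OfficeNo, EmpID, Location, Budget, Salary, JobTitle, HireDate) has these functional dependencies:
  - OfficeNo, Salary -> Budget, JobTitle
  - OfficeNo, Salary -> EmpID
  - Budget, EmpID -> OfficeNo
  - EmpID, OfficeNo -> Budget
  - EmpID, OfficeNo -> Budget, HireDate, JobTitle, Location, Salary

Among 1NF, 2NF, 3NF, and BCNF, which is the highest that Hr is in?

Candidate keys: {Budget, EmpID}, {EmpID, OfficeNo}, {OfficeNo, Salary}. Prime attributes: {Budget, EmpID, OfficeNo, Salary}.
The left-hand side of every FD is a superkey, so BCNF is satisfied.

BCNF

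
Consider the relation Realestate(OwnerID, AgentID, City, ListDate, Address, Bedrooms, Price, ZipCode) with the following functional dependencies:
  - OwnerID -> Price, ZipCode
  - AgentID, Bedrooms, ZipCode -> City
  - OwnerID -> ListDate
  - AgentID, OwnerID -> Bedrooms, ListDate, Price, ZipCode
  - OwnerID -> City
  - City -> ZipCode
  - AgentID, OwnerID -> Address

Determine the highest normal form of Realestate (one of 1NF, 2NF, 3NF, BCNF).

Candidate key: {AgentID, OwnerID}. Prime attributes: {AgentID, OwnerID}.
OwnerID -> Price, ZipCode breaks BCNF: {OwnerID}⁺ = {City, ListDate, OwnerID, Price, ZipCode}, so {OwnerID} is not a superkey.
OwnerID -> Price, ZipCode determines the non-prime attributes {Price, ZipCode} from a non-superkey — 3NF is violated.
Since {OwnerID} ⊂ {AgentID, OwnerID} and {OwnerID}⁺ ⊇ {City, ListDate, Price, ZipCode} with {City, ListDate, Price, ZipCode} non-prime, there is a partial dependency; 2NF fails.

1NF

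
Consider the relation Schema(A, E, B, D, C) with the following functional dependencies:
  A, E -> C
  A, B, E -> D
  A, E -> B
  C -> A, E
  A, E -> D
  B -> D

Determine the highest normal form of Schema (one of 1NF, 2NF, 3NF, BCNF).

Candidate keys: {A, E}, {C}. Prime attributes: {A, C, E}.
B -> D: {B}⁺ = {B, D}, which is not all of the attributes, so the left side is not a superkey — BCNF is violated.
Because {D} is non-prime and the left side of B -> D is not a superkey, the relation is not in 3NF.
No non-prime attribute depends on a proper subset of any candidate key, so 2NF holds.

2NF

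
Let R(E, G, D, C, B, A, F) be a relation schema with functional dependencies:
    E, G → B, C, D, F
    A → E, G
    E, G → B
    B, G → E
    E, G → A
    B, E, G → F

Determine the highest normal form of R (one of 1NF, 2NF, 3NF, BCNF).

Candidate keys: {A}, {B, G}, {E, G}. Prime attributes: {A, B, E, G}.
The left-hand side of every FD is a superkey, so BCNF is satisfied.

BCNF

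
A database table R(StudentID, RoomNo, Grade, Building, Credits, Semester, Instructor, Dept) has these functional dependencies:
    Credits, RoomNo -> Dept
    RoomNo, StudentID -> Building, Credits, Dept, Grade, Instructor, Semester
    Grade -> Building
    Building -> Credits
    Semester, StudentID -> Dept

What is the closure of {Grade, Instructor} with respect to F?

{Building, Credits, Grade, Instructor}

Start with {Grade, Instructor}.
Grade -> Building applies; add {Building} → now {Building, Grade, Instructor}.
Building -> Credits applies; add {Credits} → now {Building, Credits, Grade, Instructor}.
No further FD applies.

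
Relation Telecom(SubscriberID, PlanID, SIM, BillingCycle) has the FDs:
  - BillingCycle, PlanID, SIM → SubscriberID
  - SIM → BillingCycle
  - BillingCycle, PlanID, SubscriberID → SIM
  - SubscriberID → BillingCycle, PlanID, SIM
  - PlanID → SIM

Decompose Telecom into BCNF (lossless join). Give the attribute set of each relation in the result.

Candidate keys of the original relation: {PlanID}, {SubscriberID}.
In {BillingCycle, PlanID, SIM, SubscriberID}, {SIM} is not a superkey ({SIM}⁺ restricted to this set is {BillingCycle, SIM}), so split on SIM → BillingCycle into {BillingCycle, SIM} and {PlanID, SIM, SubscriberID}.
{BillingCycle, SIM}: every determinant is a superkey — BCNF.
{PlanID, SIM, SubscriberID}: every determinant is a superkey — BCNF.

{BillingCycle, SIM}; {PlanID, SIM, SubscriberID}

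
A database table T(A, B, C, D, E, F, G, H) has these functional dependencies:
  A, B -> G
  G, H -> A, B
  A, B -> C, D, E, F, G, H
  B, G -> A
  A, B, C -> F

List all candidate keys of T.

{A, B}, {B, G}, {G, H}

{A, B}⁺ = {A, B, C, D, E, F, G, H}, which is every attribute, so {A, B} is a candidate key.
{B, G}⁺ = {A, B, C, D, E, F, G, H}, which is every attribute, so {B, G} is a candidate key.
{G, H}⁺ = {A, B, C, D, E, F, G, H}, which is every attribute, so {G, H} is a candidate key.
Any other superkey properly contains one of these, so there are no further candidate keys.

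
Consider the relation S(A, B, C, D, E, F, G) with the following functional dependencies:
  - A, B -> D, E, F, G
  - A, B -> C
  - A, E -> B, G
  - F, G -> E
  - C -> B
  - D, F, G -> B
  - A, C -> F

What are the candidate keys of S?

Attributes never on any right-hand side: {A} — every candidate key must contain it.
{A, B}⁺ = {A, B, C, D, E, F, G}, which is every attribute, so {A, B} is a candidate key.
{A, C}⁺ = {A, B, C, D, E, F, G}, which is every attribute, so {A, C} is a candidate key.
{A, E}⁺ = {A, B, C, D, E, F, G}, which is every attribute, so {A, E} is a candidate key.
{A, F, G}⁺ = {A, B, C, D, E, F, G}, which is every attribute, so {A, F, G} is a candidate key.
These are minimal and exhaustive — every other superkey contains one of them.

{A, B}, {A, C}, {A, E}, {A, F, G}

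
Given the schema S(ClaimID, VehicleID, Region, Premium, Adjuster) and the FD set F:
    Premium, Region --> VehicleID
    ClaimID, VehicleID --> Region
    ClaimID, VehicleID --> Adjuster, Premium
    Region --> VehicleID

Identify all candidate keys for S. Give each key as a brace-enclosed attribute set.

No FD produces {ClaimID}, so it must be in every candidate key.
{ClaimID, Region}⁺ = {Adjuster, ClaimID, Premium, Region, VehicleID}, which is every attribute, so {ClaimID, Region} is a candidate key.
{ClaimID, VehicleID}⁺ = {Adjuster, ClaimID, Premium, Region, VehicleID}, which is every attribute, so {ClaimID, VehicleID} is a candidate key.
These are minimal and exhaustive — every other superkey contains one of them.

{ClaimID, Region}, {ClaimID, VehicleID}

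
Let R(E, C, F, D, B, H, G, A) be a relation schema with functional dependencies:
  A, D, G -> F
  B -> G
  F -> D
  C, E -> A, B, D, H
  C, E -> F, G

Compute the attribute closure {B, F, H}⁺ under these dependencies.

{B, D, F, G, H}

Start with {B, F, H}.
B -> G applies; add {G} → now {B, F, G, H}.
F -> D applies; add {D} → now {B, D, F, G, H}.
No further FD applies.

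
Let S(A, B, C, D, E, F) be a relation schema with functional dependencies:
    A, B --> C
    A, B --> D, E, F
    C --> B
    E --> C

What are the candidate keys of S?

{A, B}, {A, C}, {A, E}

Attributes never on any right-hand side: {A} — every candidate key must contain it.
{A, B} is a candidate key since {A, B}⁺ = {A, B, C, D, E, F} covers every attribute.
{A, C} is a candidate key since {A, C}⁺ = {A, B, C, D, E, F} covers every attribute.
{A, E} is a candidate key since {A, E}⁺ = {A, B, C, D, E, F} covers every attribute.
Any other superkey properly contains one of these, so there are no further candidate keys.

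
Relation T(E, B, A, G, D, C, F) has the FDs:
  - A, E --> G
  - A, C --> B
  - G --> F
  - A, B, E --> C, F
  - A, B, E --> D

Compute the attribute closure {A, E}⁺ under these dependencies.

{A, E, F, G}

Start with {A, E}.
A, E --> G applies; add {G} → now {A, E, G}.
G --> F applies; add {F} → now {A, E, F, G}.
No further FD applies.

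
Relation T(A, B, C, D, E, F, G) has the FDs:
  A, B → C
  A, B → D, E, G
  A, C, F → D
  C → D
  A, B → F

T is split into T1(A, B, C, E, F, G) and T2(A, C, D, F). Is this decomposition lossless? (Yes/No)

The shared attributes are {A, C, F} and {A, C, F}⁺ = {A, C, D, F}.
Since T2 ⊆ {A, C, D, F}, the intersection is a superkey of T2; the decomposition is lossless.

Yes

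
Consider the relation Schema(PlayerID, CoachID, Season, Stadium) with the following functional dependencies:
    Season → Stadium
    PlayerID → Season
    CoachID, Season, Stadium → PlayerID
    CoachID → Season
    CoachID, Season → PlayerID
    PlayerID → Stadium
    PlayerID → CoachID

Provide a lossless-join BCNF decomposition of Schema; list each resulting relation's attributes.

{CoachID, PlayerID, Season}; {Season, Stadium}

Candidate keys of the original relation: {CoachID}, {PlayerID}.
In {CoachID, PlayerID, Season, Stadium}, {Season} is not a superkey ({Season}⁺ restricted to this set is {Season, Stadium}), so split on Season → Stadium into {Season, Stadium} and {CoachID, PlayerID, Season}.
{Season, Stadium} is in BCNF.
{CoachID, PlayerID, Season} is in BCNF.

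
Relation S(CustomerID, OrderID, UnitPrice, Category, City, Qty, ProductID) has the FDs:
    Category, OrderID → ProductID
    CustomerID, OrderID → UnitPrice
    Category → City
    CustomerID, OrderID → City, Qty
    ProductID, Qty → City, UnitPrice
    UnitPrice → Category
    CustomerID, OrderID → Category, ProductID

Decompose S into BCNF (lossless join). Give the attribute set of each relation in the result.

Candidate key of the original relation: {CustomerID, OrderID}.
Within {Category, City, CustomerID, OrderID, ProductID, Qty, UnitPrice}: {Category, OrderID}⁺ ∩ {Category, City, CustomerID, OrderID, ProductID, Qty, UnitPrice} = {Category, City, OrderID, ProductID}, not the whole set, so Category, OrderID → City, ProductID violates BCNF; decompose into {Category, City, OrderID, ProductID} and {Category, CustomerID, OrderID, Qty, UnitPrice}.
Within {Category, City, OrderID, ProductID}: {Category}⁺ ∩ {Category, City, OrderID, ProductID} = {Category, City}, not the whole set, so Category → City violates BCNF; decompose into {Category, City} and {Category, OrderID, ProductID}.
{Category, City}: every determinant is a superkey — BCNF.
{Category, OrderID, ProductID}: every determinant is a superkey — BCNF.
Within {Category, CustomerID, OrderID, Qty, UnitPrice}: {UnitPrice}⁺ ∩ {Category, CustomerID, OrderID, Qty, UnitPrice} = {Category, UnitPrice}, not the whole set, so UnitPrice → Category violates BCNF; decompose into {Category, UnitPrice} and {CustomerID, OrderID, Qty, UnitPrice}.
{Category, UnitPrice}: every determinant is a superkey — BCNF.
{CustomerID, OrderID, Qty, UnitPrice}: every determinant is a superkey — BCNF.

{Category, City}; {Category, OrderID, ProductID}; {Category, UnitPrice}; {CustomerID, OrderID, Qty, UnitPrice}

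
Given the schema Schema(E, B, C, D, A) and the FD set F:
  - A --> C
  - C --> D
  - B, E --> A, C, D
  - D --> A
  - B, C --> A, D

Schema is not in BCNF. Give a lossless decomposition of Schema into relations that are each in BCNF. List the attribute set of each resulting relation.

Candidate key of the original relation: {B, E}.
In {A, B, C, D, E}, {A} is not a superkey ({A}⁺ restricted to this set is {A, C, D}), so split on A --> C, D into {A, C, D} and {A, B, E}.
{A, C, D} has no BCNF violation.
{A, B, E} has no BCNF violation.

{A, B, E}; {A, C, D}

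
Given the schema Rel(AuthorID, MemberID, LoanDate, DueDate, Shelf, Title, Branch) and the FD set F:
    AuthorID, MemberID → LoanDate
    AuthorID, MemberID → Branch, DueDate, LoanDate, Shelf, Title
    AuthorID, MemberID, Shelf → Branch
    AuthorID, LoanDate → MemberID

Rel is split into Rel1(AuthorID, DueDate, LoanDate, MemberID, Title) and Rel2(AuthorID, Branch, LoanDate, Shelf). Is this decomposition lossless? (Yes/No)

Common attributes: {AuthorID, LoanDate}; their closure is {AuthorID, Branch, DueDate, LoanDate, MemberID, Shelf, Title}.
This includes all of Rel1, so the common attributes are a superkey of Rel1 — the join is lossless.

Yes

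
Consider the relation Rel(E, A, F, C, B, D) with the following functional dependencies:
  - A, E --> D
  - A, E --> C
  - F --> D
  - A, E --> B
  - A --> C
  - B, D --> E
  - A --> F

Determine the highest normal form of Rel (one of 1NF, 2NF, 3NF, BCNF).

Candidate keys: {A, B}, {A, E}. Prime attributes: {A, B, E}.
For F --> D we have {F}⁺ = {D, F}; {F} is not a superkey, so BCNF fails.
F --> D determines the non-prime attribute {D} from a non-superkey — 3NF is violated.
{A} is a proper subset of the key {A, B}, and {A}⁺ contains the non-prime attributes {C, D, F} — a partial dependency, so 2NF is violated.

1NF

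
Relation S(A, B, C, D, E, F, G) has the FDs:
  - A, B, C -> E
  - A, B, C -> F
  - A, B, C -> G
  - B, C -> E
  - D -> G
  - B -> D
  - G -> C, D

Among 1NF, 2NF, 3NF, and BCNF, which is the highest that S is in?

Candidate key: {A, B}. Prime attributes: {A, B}.
For B, C -> E we have {B, C}⁺ = {B, C, D, E, G}; {B, C} is not a superkey, so BCNF fails.
B, C -> E determines the non-prime attribute {E} from a non-superkey — 3NF is violated.
The proper key subset {B} of {A, B} determines non-prime {C, D, E, G}, so the relation is not even in 2NF.

1NF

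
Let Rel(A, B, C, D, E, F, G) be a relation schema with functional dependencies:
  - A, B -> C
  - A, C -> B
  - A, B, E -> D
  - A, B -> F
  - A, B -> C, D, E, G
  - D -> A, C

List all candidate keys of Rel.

{D}⁺ = {A, B, C, D, E, F, G} — all of the relation — so {D} is a candidate key.
{A, B}⁺ = {A, B, C, D, E, F, G} — all of the relation — so {A, B} is a candidate key.
{A, C}⁺ = {A, B, C, D, E, F, G} — all of the relation — so {A, C} is a candidate key.
These are minimal and exhaustive — every other superkey contains one of them.

{A, B}, {A, C}, {D}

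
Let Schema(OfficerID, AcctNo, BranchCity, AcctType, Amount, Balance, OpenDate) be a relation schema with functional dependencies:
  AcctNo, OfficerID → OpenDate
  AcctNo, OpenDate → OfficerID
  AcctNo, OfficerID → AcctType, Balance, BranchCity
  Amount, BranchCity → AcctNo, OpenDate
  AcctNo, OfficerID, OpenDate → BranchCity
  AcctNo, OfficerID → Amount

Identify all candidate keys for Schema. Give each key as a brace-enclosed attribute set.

{AcctNo, OfficerID} is a candidate key since {AcctNo, OfficerID}⁺ = {AcctNo, AcctType, Amount, Balance, BranchCity, OfficerID, OpenDate} covers every attribute.
{AcctNo, OpenDate} is a candidate key since {AcctNo, OpenDate}⁺ = {AcctNo, AcctType, Amount, Balance, BranchCity, OfficerID, OpenDate} covers every attribute.
{Amount, BranchCity} is a candidate key since {Amount, BranchCity}⁺ = {AcctNo, AcctType, Amount, Balance, BranchCity, OfficerID, OpenDate} covers every attribute.
No proper subset of any of these is a key, and no other minimal superkey exists.

{AcctNo, OfficerID}, {AcctNo, OpenDate}, {Amount, BranchCity}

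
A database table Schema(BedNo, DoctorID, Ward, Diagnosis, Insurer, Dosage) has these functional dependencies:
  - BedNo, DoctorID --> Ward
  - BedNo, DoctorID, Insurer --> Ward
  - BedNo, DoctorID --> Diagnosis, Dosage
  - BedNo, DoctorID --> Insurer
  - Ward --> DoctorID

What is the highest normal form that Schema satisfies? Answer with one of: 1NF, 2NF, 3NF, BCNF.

3NF

Candidate keys: {BedNo, DoctorID}, {BedNo, Ward}. Prime attributes: {BedNo, DoctorID, Ward}.
Ward --> DoctorID breaks BCNF: {Ward}⁺ = {DoctorID, Ward}, so {Ward} is not a superkey.
Since {DoctorID} ⊆ prime attributes and every other non-superkey FD also has a prime right side, the schema is in 3NF.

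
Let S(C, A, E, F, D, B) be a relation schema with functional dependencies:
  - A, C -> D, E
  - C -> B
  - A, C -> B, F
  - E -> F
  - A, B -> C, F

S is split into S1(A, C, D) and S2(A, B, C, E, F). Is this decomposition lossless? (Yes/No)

Yes

S1 ∩ S2 = {A, C}; its closure under F is {A, B, C, D, E, F}.
Since S1 ⊆ {A, B, C, D, E, F}, the intersection is a superkey of S1; the decomposition is lossless.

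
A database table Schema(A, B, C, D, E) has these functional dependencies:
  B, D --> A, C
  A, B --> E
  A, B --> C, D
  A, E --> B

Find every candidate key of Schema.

{A, B}, {A, E}, {B, D}

Closure of {A, B} is {A, B, C, D, E}, the whole schema; {A, B} is a candidate key.
Closure of {A, E} is {A, B, C, D, E}, the whole schema; {A, E} is a candidate key.
Closure of {B, D} is {A, B, C, D, E}, the whole schema; {B, D} is a candidate key.
Any other superkey properly contains one of these, so there are no further candidate keys.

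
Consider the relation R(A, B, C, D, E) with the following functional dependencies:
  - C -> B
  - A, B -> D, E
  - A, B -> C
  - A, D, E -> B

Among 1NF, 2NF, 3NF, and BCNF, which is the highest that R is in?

Candidate keys: {A, B}, {A, C}, {A, D, E}. Prime attributes: {A, B, C, D, E}.
C -> B breaks BCNF: {C}⁺ = {B, C}, so {C} is not a superkey.
Since {B} ⊆ prime attributes and every other non-superkey FD also has a prime right side, the schema is in 3NF.

3NF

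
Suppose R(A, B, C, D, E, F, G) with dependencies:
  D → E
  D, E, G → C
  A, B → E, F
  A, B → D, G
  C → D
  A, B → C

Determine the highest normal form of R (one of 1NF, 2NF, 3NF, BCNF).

Candidate key: {A, B}. Prime attributes: {A, B}.
D → E: {D}⁺ = {D, E}, which is not all of the attributes, so the left side is not a superkey — BCNF is violated.
D → E has non-prime {E} on the right and a non-superkey on the left, so 3NF fails.
No proper subset of a key has a non-prime attribute in its closure, so there is no partial dependency; 2NF holds.

2NF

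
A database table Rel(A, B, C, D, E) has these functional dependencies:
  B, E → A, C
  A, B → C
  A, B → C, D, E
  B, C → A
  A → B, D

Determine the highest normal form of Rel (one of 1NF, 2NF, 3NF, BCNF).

Candidate keys: {A}, {B, C}, {B, E}. Prime attributes: {A, B, C, E}.
Every FD has a superkey on the left, so the relation is in BCNF.

BCNF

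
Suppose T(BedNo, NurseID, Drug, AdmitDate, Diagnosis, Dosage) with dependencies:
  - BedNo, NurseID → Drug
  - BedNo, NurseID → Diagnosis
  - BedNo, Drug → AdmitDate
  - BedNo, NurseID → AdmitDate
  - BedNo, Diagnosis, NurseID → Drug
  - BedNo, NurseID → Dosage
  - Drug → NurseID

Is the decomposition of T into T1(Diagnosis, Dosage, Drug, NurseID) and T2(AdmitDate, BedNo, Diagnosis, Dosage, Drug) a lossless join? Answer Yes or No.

Common attributes: {Diagnosis, Dosage, Drug}; their closure is {Diagnosis, Dosage, Drug, NurseID}.
Since T1 ⊆ {Diagnosis, Dosage, Drug, NurseID}, the intersection is a superkey of T1; the decomposition is lossless.

Yes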